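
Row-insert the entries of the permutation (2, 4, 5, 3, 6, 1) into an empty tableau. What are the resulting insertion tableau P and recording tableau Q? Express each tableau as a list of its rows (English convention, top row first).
Insert each entry of the permutation into P by Schensted row insertion, recording in Q the position of each new cell.

Insert 2: appended to row 1. P = [[2]].
Insert 4: appended to row 1. P = [[2, 4]].
Insert 5: appended to row 1. P = [[2, 4, 5]].
Insert 3: 3 bumps 4 from row 1; 4 starts row 2. P = [[2, 3, 5], [4]].
Insert 6: appended to row 1. P = [[2, 3, 5, 6], [4]].
Insert 1: 1 bumps 2 from row 1; 2 bumps 4 from row 2; 4 starts row 3. P = [[1, 3, 5, 6], [2], [4]].

So P = [[1, 3, 5, 6], [2], [4]], Q = [[1, 2, 3, 5], [4], [6]].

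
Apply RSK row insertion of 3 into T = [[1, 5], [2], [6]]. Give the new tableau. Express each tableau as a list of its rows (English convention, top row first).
[[1, 3], [2, 5], [6]]

In row 1, 3 replaces 5 (the leftmost entry greater than 3); 5 is bumped to row 2. 5 is appended to row 2. The new tableau is [[1, 3], [2, 5], [6]].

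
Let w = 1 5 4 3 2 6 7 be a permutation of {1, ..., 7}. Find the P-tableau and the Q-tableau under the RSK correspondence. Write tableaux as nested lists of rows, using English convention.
Insert each entry of the permutation into P by Schensted row insertion, recording in Q the position of each new cell.

Insert 1: appended to row 1. P = [[1]].
Insert 5: appended to row 1. P = [[1, 5]].
Insert 4: 4 bumps 5 from row 1; 5 starts row 2. P = [[1, 4], [5]].
Insert 3: 3 bumps 4 from row 1; 4 bumps 5 from row 2; 5 starts row 3. P = [[1, 3], [4], [5]].
Insert 2: 2 bumps 3 from row 1; 3 bumps 4 from row 2; 4 bumps 5 from row 3; 5 starts row 4. P = [[1, 2], [3], [4], [5]].
Insert 6: appended to row 1. P = [[1, 2, 6], [3], [4], [5]].
Insert 7: appended to row 1. P = [[1, 2, 6, 7], [3], [4], [5]].

So P = [[1, 2, 6, 7], [3], [4], [5]], Q = [[1, 2, 6, 7], [3], [4], [5]].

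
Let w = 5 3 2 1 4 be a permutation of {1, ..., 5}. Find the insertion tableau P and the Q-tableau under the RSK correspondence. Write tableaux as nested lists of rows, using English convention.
P = [[1, 4], [2], [3], [5]], Q = [[1, 5], [2], [3], [4]]

Insert each entry of the permutation into P by Schensted row insertion, recording in Q the position of each new cell.

Insert 5: appended to row 1. P = [[5]], Q = [[1]].
Insert 3: 3 bumps 5 from row 1; 5 starts row 2. P = [[3], [5]], Q = [[1], [2]].
Insert 2: 2 bumps 3 from row 1; 3 bumps 5 from row 2; 5 starts row 3. P = [[2], [3], [5]], Q = [[1], [2], [3]].
Insert 1: 1 bumps 2 from row 1; 2 bumps 3 from row 2; 3 bumps 5 from row 3; 5 starts row 4. P = [[1], [2], [3], [5]], Q = [[1], [2], [3], [4]].
Insert 4: appended to row 1. P = [[1, 4], [2], [3], [5]], Q = [[1, 5], [2], [3], [4]].

So P = [[1, 4], [2], [3], [5]], Q = [[1, 5], [2], [3], [4]].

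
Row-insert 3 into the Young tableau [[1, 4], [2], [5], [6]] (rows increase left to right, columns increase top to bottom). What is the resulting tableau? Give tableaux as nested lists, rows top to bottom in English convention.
[[1, 3], [2, 4], [5], [6]]

In row 1, 3 replaces 4 (the leftmost entry greater than 3); 4 is bumped to row 2. 4 is appended to row 2. The new tableau is [[1, 3], [2, 4], [5], [6]].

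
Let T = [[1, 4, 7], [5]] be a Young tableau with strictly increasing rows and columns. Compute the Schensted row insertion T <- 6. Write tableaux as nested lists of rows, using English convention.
In row 1, 6 replaces 7 (the leftmost entry greater than 6); 7 is bumped to row 2. 7 is appended to row 2. The new tableau is [[1, 4, 6], [5, 7]].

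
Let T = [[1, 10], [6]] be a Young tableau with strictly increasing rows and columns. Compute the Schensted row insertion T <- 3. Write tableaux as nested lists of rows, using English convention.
In row 1, 3 replaces 10 (the leftmost entry greater than 3); 10 is bumped to row 2. 10 is appended to row 2. The new tableau is [[1, 3], [6, 10]].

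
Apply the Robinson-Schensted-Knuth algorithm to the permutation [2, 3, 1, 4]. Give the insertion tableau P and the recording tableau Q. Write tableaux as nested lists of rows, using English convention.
Insert each entry of the permutation into P by Schensted row insertion, recording in Q the position of each new cell.

Insert 2: appended to row 1. P = [[2]].
Insert 3: appended to row 1. P = [[2, 3]].
Insert 1: 1 bumps 2 from row 1; 2 starts row 2. P = [[1, 3], [2]].
Insert 4: appended to row 1. P = [[1, 3, 4], [2]].

So P = [[1, 3, 4], [2]], Q = [[1, 2, 4], [3]].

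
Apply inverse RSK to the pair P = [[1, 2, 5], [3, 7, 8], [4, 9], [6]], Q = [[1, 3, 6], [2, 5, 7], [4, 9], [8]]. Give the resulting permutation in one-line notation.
6 4 7 1 3 9 8 2 5

Reverse the RSK construction: for i from n down to 1, find the cell of Q containing i, remove the entry at that cell from P, and reverse-bump it up through P; the value ejected from row 1 is w(i).

Step i=9: Q has 9 at row 3, column 2; remove 9 from row 3 of P and reverse-bump: 9 enters row 2 and ejects 8; 8 enters row 1 and ejects 5. So w(9) = 5. P is now [[1, 2, 8], [3, 7, 9], [4], [6]].
Step i=8: Q has 8 at row 4, column 1; remove 6 from row 4 of P and reverse-bump: 6 enters row 3 and ejects 4; 4 enters row 2 and ejects 3; 3 enters row 1 and ejects 2. So w(8) = 2. P is now [[1, 3, 8], [4, 7, 9], [6]].
Step i=7: Q has 7 at row 2, column 3; remove 9 from row 2 of P and reverse-bump: 9 enters row 1 and ejects 8. So w(7) = 8. P is now [[1, 3, 9], [4, 7], [6]].
Step i=6: Q has 6 at row 1, column 3; remove that cell from P, ejecting 9. So w(6) = 9. P is now [[1, 3], [4, 7], [6]].
Step i=5: Q has 5 at row 2, column 2; remove 7 from row 2 of P and reverse-bump: 7 enters row 1 and ejects 3. So w(5) = 3. P is now [[1, 7], [4], [6]].
Step i=4: Q has 4 at row 3, column 1; remove 6 from row 3 of P and reverse-bump: 6 enters row 2 and ejects 4; 4 enters row 1 and ejects 1. So w(4) = 1. P is now [[4, 7], [6]].
Step i=3: Q has 3 at row 1, column 2; remove that cell from P, ejecting 7. So w(3) = 7. P is now [[4], [6]].
Step i=2: Q has 2 at row 2, column 1; remove 6 from row 2 of P and reverse-bump: 6 enters row 1 and ejects 4. So w(2) = 4. P is now [[6]].
Step i=1: Q has 1 at row 1, column 1; remove that cell from P, ejecting 6. So w(1) = 6. P is now [].

So w = 6 4 7 1 3 9 8 2 5.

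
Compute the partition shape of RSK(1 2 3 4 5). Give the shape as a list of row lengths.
Row-insert each entry into an empty tableau.

After inserting 1: P = [[1]].
After inserting 2: P = [[1, 2]].
After inserting 3: P = [[1, 2, 3]].
After inserting 4: P = [[1, 2, 3, 4]].
After inserting 5: P = [[1, 2, 3, 4, 5]].

The final insertion tableau P = [[1, 2, 3, 4, 5]] has shape [5].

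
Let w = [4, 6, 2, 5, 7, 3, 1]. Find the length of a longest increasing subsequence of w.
3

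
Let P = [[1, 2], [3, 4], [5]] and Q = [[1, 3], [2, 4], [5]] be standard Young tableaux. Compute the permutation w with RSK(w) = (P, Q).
Reverse the RSK construction: for i from n down to 1, find the cell of Q containing i, remove the entry at that cell from P, and reverse-bump it up through P; the value ejected from row 1 is w(i).

Step i=5: Q has 5 at row 3, column 1; remove 5 from row 3 of P and reverse-bump: 5 enters row 2 and ejects 4; 4 enters row 1 and ejects 2. So w(5) = 2. P is now [[1, 4], [3, 5]].
Step i=4: Q has 4 at row 2, column 2; remove 5 from row 2 of P and reverse-bump: 5 enters row 1 and ejects 4. So w(4) = 4. P is now [[1, 5], [3]].
Step i=3: Q has 3 at row 1, column 2; remove that cell from P, ejecting 5. So w(3) = 5. P is now [[1], [3]].
Step i=2: Q has 2 at row 2, column 1; remove 3 from row 2 of P and reverse-bump: 3 enters row 1 and ejects 1. So w(2) = 1. P is now [[3]].
Step i=1: Q has 1 at row 1, column 1; remove that cell from P, ejecting 3. So w(1) = 3. P is now [].

So w = 3 1 5 4 2.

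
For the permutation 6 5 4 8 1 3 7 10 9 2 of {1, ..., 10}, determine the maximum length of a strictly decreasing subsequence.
5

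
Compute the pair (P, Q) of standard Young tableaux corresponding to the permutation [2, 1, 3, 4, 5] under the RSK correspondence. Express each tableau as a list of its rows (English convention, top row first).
P = [[1, 3, 4, 5], [2]], Q = [[1, 3, 4, 5], [2]]

Insert each entry of the permutation into P by Schensted row insertion, recording in Q the position of each new cell.

Insert 2: appended to row 1. P = [[2]].
Insert 1: 1 bumps 2 from row 1; 2 starts row 2. P = [[1], [2]].
Insert 3: appended to row 1. P = [[1, 3], [2]].
Insert 4: appended to row 1. P = [[1, 3, 4], [2]].
Insert 5: appended to row 1. P = [[1, 3, 4, 5], [2]].

So P = [[1, 3, 4, 5], [2]], Q = [[1, 3, 4, 5], [2]].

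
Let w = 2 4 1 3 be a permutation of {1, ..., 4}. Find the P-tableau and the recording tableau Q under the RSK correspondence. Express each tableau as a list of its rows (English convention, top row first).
Insert each entry of the permutation into P by Schensted row insertion, recording in Q the position of each new cell.

After inserting 2: P = [[2]].
After inserting 4: P = [[2, 4]].
After inserting 1: P = [[1, 4], [2]].
After inserting 3: P = [[1, 3], [2, 4]].

So P = [[1, 3], [2, 4]], Q = [[1, 2], [3, 4]].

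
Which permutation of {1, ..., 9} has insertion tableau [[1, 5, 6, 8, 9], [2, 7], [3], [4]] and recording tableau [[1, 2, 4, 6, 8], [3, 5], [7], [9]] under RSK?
4 5 3 7 6 8 2 9 1

Reverse the RSK construction: for i from n down to 1, find the cell of Q containing i, remove the entry at that cell from P, and reverse-bump it up through P; the value ejected from row 1 is w(i).

Step i=9: Q has 9 at row 4, column 1; remove 4 from row 4 of P and reverse-bump: 4 enters row 3 and ejects 3; 3 enters row 2 and ejects 2; 2 enters row 1 and ejects 1. So w(9) = 1. P is now [[2, 5, 6, 8, 9], [3, 7], [4]].
Step i=8: Q has 8 at row 1, column 5; remove that cell from P, ejecting 9. So w(8) = 9. P is now [[2, 5, 6, 8], [3, 7], [4]].
Step i=7: Q has 7 at row 3, column 1; remove 4 from row 3 of P and reverse-bump: 4 enters row 2 and ejects 3; 3 enters row 1 and ejects 2. So w(7) = 2. P is now [[3, 5, 6, 8], [4, 7]].
Step i=6: Q has 6 at row 1, column 4; remove that cell from P, ejecting 8. So w(6) = 8. P is now [[3, 5, 6], [4, 7]].
Step i=5: Q has 5 at row 2, column 2; remove 7 from row 2 of P and reverse-bump: 7 enters row 1 and ejects 6. So w(5) = 6. P is now [[3, 5, 7], [4]].
Step i=4: Q has 4 at row 1, column 3; remove that cell from P, ejecting 7. So w(4) = 7. P is now [[3, 5], [4]].
Step i=3: Q has 3 at row 2, column 1; remove 4 from row 2 of P and reverse-bump: 4 enters row 1 and ejects 3. So w(3) = 3. P is now [[4, 5]].
Step i=2: Q has 2 at row 1, column 2; remove that cell from P, ejecting 5. So w(2) = 5. P is now [[4]].
Step i=1: Q has 1 at row 1, column 1; remove that cell from P, ejecting 4. So w(1) = 4. P is now [].

So w = 4 5 3 7 6 8 2 9 1.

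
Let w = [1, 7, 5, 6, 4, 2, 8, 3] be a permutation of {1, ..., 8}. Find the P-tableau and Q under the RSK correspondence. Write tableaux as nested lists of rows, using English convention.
P = [[1, 2, 3, 8], [4, 6], [5], [7]], Q = [[1, 2, 4, 7], [3, 8], [5], [6]]

Insert each entry of the permutation into P by Schensted row insertion, recording in Q the position of each new cell.

Insert 1: appended to row 1. P = [[1]].
Insert 7: appended to row 1. P = [[1, 7]].
Insert 5: 5 bumps 7 from row 1; 7 starts row 2. P = [[1, 5], [7]].
Insert 6: appended to row 1. P = [[1, 5, 6], [7]].
Insert 4: 4 bumps 5 from row 1; 5 bumps 7 from row 2; 7 starts row 3. P = [[1, 4, 6], [5], [7]].
Insert 2: 2 bumps 4 from row 1; 4 bumps 5 from row 2; 5 bumps 7 from row 3; 7 starts row 4. P = [[1, 2, 6], [4], [5], [7]].
Insert 8: appended to row 1. P = [[1, 2, 6, 8], [4], [5], [7]].
Insert 3: 3 bumps 6 from row 1; 6 appends to row 2. P = [[1, 2, 3, 8], [4, 6], [5], [7]].

So P = [[1, 2, 3, 8], [4, 6], [5], [7]], Q = [[1, 2, 4, 7], [3, 8], [5], [6]].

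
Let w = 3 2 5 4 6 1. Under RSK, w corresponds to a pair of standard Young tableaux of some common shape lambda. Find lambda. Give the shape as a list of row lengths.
Row-insert each entry into an empty tableau.

After inserting 3: P = [[3]].
After inserting 2: P = [[2], [3]].
After inserting 5: P = [[2, 5], [3]].
After inserting 4: P = [[2, 4], [3, 5]].
After inserting 6: P = [[2, 4, 6], [3, 5]].
After inserting 1: P = [[1, 4, 6], [2, 5], [3]].

The final insertion tableau P = [[1, 4, 6], [2, 5], [3]] has shape [3, 2, 1].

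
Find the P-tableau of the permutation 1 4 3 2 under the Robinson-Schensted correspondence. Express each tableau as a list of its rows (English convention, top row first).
After inserting 1: P = [[1]].
After inserting 4: P = [[1, 4]].
After inserting 3: P = [[1, 3], [4]].
After inserting 2: P = [[1, 2], [3], [4]].

So P = [[1, 2], [3], [4]].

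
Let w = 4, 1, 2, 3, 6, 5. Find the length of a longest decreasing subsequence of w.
2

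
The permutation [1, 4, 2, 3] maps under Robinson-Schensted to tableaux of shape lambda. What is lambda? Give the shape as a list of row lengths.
Row-insert each entry into an empty tableau.

After inserting 1: P = [[1]].
After inserting 4: P = [[1, 4]].
After inserting 2: P = [[1, 2], [4]].
After inserting 3: P = [[1, 2, 3], [4]].

The final insertion tableau P = [[1, 2, 3], [4]] has shape [3, 1].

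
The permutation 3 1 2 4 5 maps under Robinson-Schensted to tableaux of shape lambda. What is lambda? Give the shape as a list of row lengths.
Row-insert each entry into an empty tableau.

After inserting 3: P = [[3]].
After inserting 1: P = [[1], [3]].
After inserting 2: P = [[1, 2], [3]].
After inserting 4: P = [[1, 2, 4], [3]].
After inserting 5: P = [[1, 2, 4, 5], [3]].

The final insertion tableau P = [[1, 2, 4, 5], [3]] has shape [4, 1].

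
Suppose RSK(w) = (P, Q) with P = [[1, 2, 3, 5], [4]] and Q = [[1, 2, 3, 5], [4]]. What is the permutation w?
1 2 4 3 5

Reverse the RSK construction: for i from n down to 1, find the cell of Q containing i, remove the entry at that cell from P, and reverse-bump it up through P; the value ejected from row 1 is w(i).

Step i=5: Q has 5 at row 1, column 4; remove that cell from P, ejecting 5. So w(5) = 5. P is now [[1, 2, 3], [4]].
Step i=4: Q has 4 at row 2, column 1; remove 4 from row 2 of P and reverse-bump: 4 enters row 1 and ejects 3. So w(4) = 3. P is now [[1, 2, 4]].
Step i=3: Q has 3 at row 1, column 3; remove that cell from P, ejecting 4. So w(3) = 4. P is now [[1, 2]].
Step i=2: Q has 2 at row 1, column 2; remove that cell from P, ejecting 2. So w(2) = 2. P is now [[1]].
Step i=1: Q has 1 at row 1, column 1; remove that cell from P, ejecting 1. So w(1) = 1. P is now [].

So w = 1 2 4 3 5.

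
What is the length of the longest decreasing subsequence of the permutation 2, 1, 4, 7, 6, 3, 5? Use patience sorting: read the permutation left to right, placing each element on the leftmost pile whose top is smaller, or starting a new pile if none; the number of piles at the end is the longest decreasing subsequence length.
2: new pile. tops = [2]
1: new pile. tops = [2, 1]
4: onto pile 1 (replacing 2). tops = [4, 1]
7: onto pile 1 (replacing 4). tops = [7, 1]
6: onto pile 2 (replacing 1). tops = [7, 6]
3: new pile. tops = [7, 6, 3]
5: onto pile 3 (replacing 3). tops = [7, 6, 5]

3 piles, so the longest decreasing subsequence has length 3.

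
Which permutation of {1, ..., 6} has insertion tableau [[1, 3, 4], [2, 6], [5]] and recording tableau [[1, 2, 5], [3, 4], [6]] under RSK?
5 6 2 3 4 1

Reverse the RSK construction: for i from n down to 1, find the cell of Q containing i, remove the entry at that cell from P, and reverse-bump it up through P; the value ejected from row 1 is w(i).

Step i=6: Q has 6 at row 3, column 1; remove 5 from row 3 of P and reverse-bump: 5 enters row 2 and ejects 2; 2 enters row 1 and ejects 1. So w(6) = 1. P is now [[2, 3, 4], [5, 6]].
Step i=5: Q has 5 at row 1, column 3; remove that cell from P, ejecting 4. So w(5) = 4. P is now [[2, 3], [5, 6]].
Step i=4: Q has 4 at row 2, column 2; remove 6 from row 2 of P and reverse-bump: 6 enters row 1 and ejects 3. So w(4) = 3. P is now [[2, 6], [5]].
Step i=3: Q has 3 at row 2, column 1; remove 5 from row 2 of P and reverse-bump: 5 enters row 1 and ejects 2. So w(3) = 2. P is now [[5, 6]].
Step i=2: Q has 2 at row 1, column 2; remove that cell from P, ejecting 6. So w(2) = 6. P is now [[5]].
Step i=1: Q has 1 at row 1, column 1; remove that cell from P, ejecting 5. So w(1) = 5. P is now [].

So w = 5 6 2 3 4 1.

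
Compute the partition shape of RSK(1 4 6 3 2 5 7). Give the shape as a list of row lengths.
Row-insert each entry into an empty tableau.

After inserting 1: P = [[1]].
After inserting 4: P = [[1, 4]].
After inserting 6: P = [[1, 4, 6]].
After inserting 3: P = [[1, 3, 6], [4]].
After inserting 2: P = [[1, 2, 6], [3], [4]].
After inserting 5: P = [[1, 2, 5], [3, 6], [4]].
After inserting 7: P = [[1, 2, 5, 7], [3, 6], [4]].

The final insertion tableau P = [[1, 2, 5, 7], [3, 6], [4]] has shape [4, 2, 1].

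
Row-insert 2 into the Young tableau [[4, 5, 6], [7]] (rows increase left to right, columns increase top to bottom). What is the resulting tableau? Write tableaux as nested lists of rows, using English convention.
[[2, 5, 6], [4], [7]]

In row 1, 2 replaces 4 (the leftmost entry greater than 2); 4 is bumped to row 2. In row 2, 4 replaces 7 (the leftmost entry greater than 4); 7 is bumped to row 3. 7 starts a new row 3. The new tableau is [[2, 5, 6], [4], [7]].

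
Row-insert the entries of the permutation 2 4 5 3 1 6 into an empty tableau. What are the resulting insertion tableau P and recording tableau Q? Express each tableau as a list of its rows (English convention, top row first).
P = [[1, 3, 5, 6], [2], [4]], Q = [[1, 2, 3, 6], [4], [5]]

Insert each entry of the permutation into P by Schensted row insertion, recording in Q the position of each new cell.

After inserting 2: P = [[2]].
After inserting 4: P = [[2, 4]].
After inserting 5: P = [[2, 4, 5]].
After inserting 3: P = [[2, 3, 5], [4]].
After inserting 1: P = [[1, 3, 5], [2], [4]].
After inserting 6: P = [[1, 3, 5, 6], [2], [4]].

So P = [[1, 3, 5, 6], [2], [4]], Q = [[1, 2, 3, 6], [4], [5]].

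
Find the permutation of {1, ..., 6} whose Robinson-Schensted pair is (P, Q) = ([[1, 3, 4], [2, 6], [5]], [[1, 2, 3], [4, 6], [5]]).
Reverse the RSK construction: for i from n down to 1, find the cell of Q containing i, remove the entry at that cell from P, and reverse-bump it up through P; the value ejected from row 1 is w(i).

Step i=6: Q has 6 at row 2, column 2; remove 6 from row 2 of P and reverse-bump: 6 enters row 1 and ejects 4. So w(6) = 4. P is now [[1, 3, 6], [2], [5]].
Step i=5: Q has 5 at row 3, column 1; remove 5 from row 3 of P and reverse-bump: 5 enters row 2 and ejects 2; 2 enters row 1 and ejects 1. So w(5) = 1. P is now [[2, 3, 6], [5]].
Step i=4: Q has 4 at row 2, column 1; remove 5 from row 2 of P and reverse-bump: 5 enters row 1 and ejects 3. So w(4) = 3. P is now [[2, 5, 6]].
Step i=3: Q has 3 at row 1, column 3; remove that cell from P, ejecting 6. So w(3) = 6. P is now [[2, 5]].
Step i=2: Q has 2 at row 1, column 2; remove that cell from P, ejecting 5. So w(2) = 5. P is now [[2]].
Step i=1: Q has 1 at row 1, column 1; remove that cell from P, ejecting 2. So w(1) = 2. P is now [].

So w = 2 5 6 3 1 4.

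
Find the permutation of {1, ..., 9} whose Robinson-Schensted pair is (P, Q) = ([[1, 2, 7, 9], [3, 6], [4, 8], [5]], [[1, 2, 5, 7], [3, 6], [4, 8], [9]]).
5 6 4 1 8 7 9 3 2

Reverse the RSK construction: for i from n down to 1, find the cell of Q containing i, remove the entry at that cell from P, and reverse-bump it up through P; the value ejected from row 1 is w(i).

Step i=9: Q has 9 at row 4, column 1; remove 5 from row 4 of P and reverse-bump: 5 enters row 3 and ejects 4; 4 enters row 2 and ejects 3; 3 enters row 1 and ejects 2. So w(9) = 2. P is now [[1, 3, 7, 9], [4, 6], [5, 8]].
Step i=8: Q has 8 at row 3, column 2; remove 8 from row 3 of P and reverse-bump: 8 enters row 2 and ejects 6; 6 enters row 1 and ejects 3. So w(8) = 3. P is now [[1, 6, 7, 9], [4, 8], [5]].
Step i=7: Q has 7 at row 1, column 4; remove that cell from P, ejecting 9. So w(7) = 9. P is now [[1, 6, 7], [4, 8], [5]].
Step i=6: Q has 6 at row 2, column 2; remove 8 from row 2 of P and reverse-bump: 8 enters row 1 and ejects 7. So w(6) = 7. P is now [[1, 6, 8], [4], [5]].
Step i=5: Q has 5 at row 1, column 3; remove that cell from P, ejecting 8. So w(5) = 8. P is now [[1, 6], [4], [5]].
Step i=4: Q has 4 at row 3, column 1; remove 5 from row 3 of P and reverse-bump: 5 enters row 2 and ejects 4; 4 enters row 1 and ejects 1. So w(4) = 1. P is now [[4, 6], [5]].
Step i=3: Q has 3 at row 2, column 1; remove 5 from row 2 of P and reverse-bump: 5 enters row 1 and ejects 4. So w(3) = 4. P is now [[5, 6]].
Step i=2: Q has 2 at row 1, column 2; remove that cell from P, ejecting 6. So w(2) = 6. P is now [[5]].
Step i=1: Q has 1 at row 1, column 1; remove that cell from P, ejecting 5. So w(1) = 5. P is now [].

So w = 5 6 4 1 8 7 9 3 2.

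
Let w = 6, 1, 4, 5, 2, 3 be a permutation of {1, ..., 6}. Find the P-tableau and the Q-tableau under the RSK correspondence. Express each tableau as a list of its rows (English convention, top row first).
Insert each entry of the permutation into P by Schensted row insertion, recording in Q the position of each new cell.

Insert 6: appended to row 1. P = [[6]].
Insert 1: 1 bumps 6 from row 1; 6 starts row 2. P = [[1], [6]].
Insert 4: appended to row 1. P = [[1, 4], [6]].
Insert 5: appended to row 1. P = [[1, 4, 5], [6]].
Insert 2: 2 bumps 4 from row 1; 4 bumps 6 from row 2; 6 starts row 3. P = [[1, 2, 5], [4], [6]].
Insert 3: 3 bumps 5 from row 1; 5 appends to row 2. P = [[1, 2, 3], [4, 5], [6]].

So P = [[1, 2, 3], [4, 5], [6]], Q = [[1, 3, 4], [2, 6], [5]].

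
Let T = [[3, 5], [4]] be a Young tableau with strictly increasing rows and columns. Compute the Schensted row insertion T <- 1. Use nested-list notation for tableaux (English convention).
[[1, 5], [3], [4]]

In row 1, 1 replaces 3 (the leftmost entry greater than 1); 3 is bumped to row 2. In row 2, 3 replaces 4 (the leftmost entry greater than 3); 4 is bumped to row 3. 4 starts a new row 3. The new tableau is [[1, 5], [3], [4]].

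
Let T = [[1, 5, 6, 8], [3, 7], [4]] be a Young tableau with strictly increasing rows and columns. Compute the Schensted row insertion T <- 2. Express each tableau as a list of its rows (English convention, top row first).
In row 1, 2 replaces 5 (the leftmost entry greater than 2); 5 is bumped to row 2. In row 2, 5 replaces 7 (the leftmost entry greater than 5); 7 is bumped to row 3. 7 is appended to row 3. The new tableau is [[1, 2, 6, 8], [3, 5], [4, 7]].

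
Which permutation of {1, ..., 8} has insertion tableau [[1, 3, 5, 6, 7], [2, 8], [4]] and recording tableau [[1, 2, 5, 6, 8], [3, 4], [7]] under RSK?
4 8 2 3 5 6 1 7

Reverse the RSK construction: for i from n down to 1, find the cell of Q containing i, remove the entry at that cell from P, and reverse-bump it up through P; the value ejected from row 1 is w(i).

Step i=8: Q has 8 at row 1, column 5; remove that cell from P, ejecting 7. So w(8) = 7. P is now [[1, 3, 5, 6], [2, 8], [4]].
Step i=7: Q has 7 at row 3, column 1; remove 4 from row 3 of P and reverse-bump: 4 enters row 2 and ejects 2; 2 enters row 1 and ejects 1. So w(7) = 1. P is now [[2, 3, 5, 6], [4, 8]].
Step i=6: Q has 6 at row 1, column 4; remove that cell from P, ejecting 6. So w(6) = 6. P is now [[2, 3, 5], [4, 8]].
Step i=5: Q has 5 at row 1, column 3; remove that cell from P, ejecting 5. So w(5) = 5. P is now [[2, 3], [4, 8]].
Step i=4: Q has 4 at row 2, column 2; remove 8 from row 2 of P and reverse-bump: 8 enters row 1 and ejects 3. So w(4) = 3. P is now [[2, 8], [4]].
Step i=3: Q has 3 at row 2, column 1; remove 4 from row 2 of P and reverse-bump: 4 enters row 1 and ejects 2. So w(3) = 2. P is now [[4, 8]].
Step i=2: Q has 2 at row 1, column 2; remove that cell from P, ejecting 8. So w(2) = 8. P is now [[4]].
Step i=1: Q has 1 at row 1, column 1; remove that cell from P, ejecting 4. So w(1) = 4. P is now [].

So w = 4 8 2 3 5 6 1 7.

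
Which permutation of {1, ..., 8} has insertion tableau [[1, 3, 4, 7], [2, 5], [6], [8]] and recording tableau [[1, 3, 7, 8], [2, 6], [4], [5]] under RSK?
Reverse the RSK construction: for i from n down to 1, find the cell of Q containing i, remove the entry at that cell from P, and reverse-bump it up through P; the value ejected from row 1 is w(i).

Step i=8: Q has 8 at row 1, column 4; remove that cell from P, ejecting 7. So w(8) = 7. P is now [[1, 3, 4], [2, 5], [6], [8]].
Step i=7: Q has 7 at row 1, column 3; remove that cell from P, ejecting 4. So w(7) = 4. P is now [[1, 3], [2, 5], [6], [8]].
Step i=6: Q has 6 at row 2, column 2; remove 5 from row 2 of P and reverse-bump: 5 enters row 1 and ejects 3. So w(6) = 3. P is now [[1, 5], [2], [6], [8]].
Step i=5: Q has 5 at row 4, column 1; remove 8 from row 4 of P and reverse-bump: 8 enters row 3 and ejects 6; 6 enters row 2 and ejects 2; 2 enters row 1 and ejects 1. So w(5) = 1. P is now [[2, 5], [6], [8]].
Step i=4: Q has 4 at row 3, column 1; remove 8 from row 3 of P and reverse-bump: 8 enters row 2 and ejects 6; 6 enters row 1 and ejects 5. So w(4) = 5. P is now [[2, 6], [8]].
Step i=3: Q has 3 at row 1, column 2; remove that cell from P, ejecting 6. So w(3) = 6. P is now [[2], [8]].
Step i=2: Q has 2 at row 2, column 1; remove 8 from row 2 of P and reverse-bump: 8 enters row 1 and ejects 2. So w(2) = 2. P is now [[8]].
Step i=1: Q has 1 at row 1, column 1; remove that cell from P, ejecting 8. So w(1) = 8. P is now [].

So w = 8 2 6 5 1 3 4 7.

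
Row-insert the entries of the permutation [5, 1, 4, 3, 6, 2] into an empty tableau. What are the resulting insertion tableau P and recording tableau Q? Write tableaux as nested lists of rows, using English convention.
P = [[1, 2, 6], [3], [4], [5]], Q = [[1, 3, 5], [2], [4], [6]]

Insert each entry of the permutation into P by Schensted row insertion, recording in Q the position of each new cell.

Insert 5: appended to row 1. P = [[5]], Q = [[1]].
Insert 1: 1 bumps 5 from row 1; 5 starts row 2. P = [[1], [5]], Q = [[1], [2]].
Insert 4: appended to row 1. P = [[1, 4], [5]], Q = [[1, 3], [2]].
Insert 3: 3 bumps 4 from row 1; 4 bumps 5 from row 2; 5 starts row 3. P = [[1, 3], [4], [5]], Q = [[1, 3], [2], [4]].
Insert 6: appended to row 1. P = [[1, 3, 6], [4], [5]], Q = [[1, 3, 5], [2], [4]].
Insert 2: 2 bumps 3 from row 1; 3 bumps 4 from row 2; 4 bumps 5 from row 3; 5 starts row 4. P = [[1, 2, 6], [3], [4], [5]], Q = [[1, 3, 5], [2], [4], [6]].

So P = [[1, 2, 6], [3], [4], [5]], Q = [[1, 3, 5], [2], [4], [6]].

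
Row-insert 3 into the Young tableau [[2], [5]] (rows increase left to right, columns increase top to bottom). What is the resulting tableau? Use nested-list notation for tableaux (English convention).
[[2, 3], [5]]

3 is larger than every entry of row 1, so it is appended to row 1. The new tableau is [[2, 3], [5]].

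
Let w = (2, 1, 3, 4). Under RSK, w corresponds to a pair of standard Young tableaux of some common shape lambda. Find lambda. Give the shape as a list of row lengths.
Row-insert each entry into an empty tableau.

After inserting 2: P = [[2]].
After inserting 1: P = [[1], [2]].
After inserting 3: P = [[1, 3], [2]].
After inserting 4: P = [[1, 3, 4], [2]].

The final insertion tableau P = [[1, 3, 4], [2]] has shape [3, 1].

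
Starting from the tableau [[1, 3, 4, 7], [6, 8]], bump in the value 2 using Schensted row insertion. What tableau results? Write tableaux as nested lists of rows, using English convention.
In row 1, 2 replaces 3 (the leftmost entry greater than 2); 3 is bumped to row 2. In row 2, 3 replaces 6 (the leftmost entry greater than 3); 6 is bumped to row 3. 6 starts a new row 3. The new tableau is [[1, 2, 4, 7], [3, 8], [6]].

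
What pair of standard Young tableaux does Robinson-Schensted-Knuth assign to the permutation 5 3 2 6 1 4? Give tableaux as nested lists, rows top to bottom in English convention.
Insert each entry of the permutation into P by Schensted row insertion, recording in Q the position of each new cell.

After inserting 5: P = [[5]].
After inserting 3: P = [[3], [5]].
After inserting 2: P = [[2], [3], [5]].
After inserting 6: P = [[2, 6], [3], [5]].
After inserting 1: P = [[1, 6], [2], [3], [5]].
After inserting 4: P = [[1, 4], [2, 6], [3], [5]].

So P = [[1, 4], [2, 6], [3], [5]], Q = [[1, 4], [2, 6], [3], [5]].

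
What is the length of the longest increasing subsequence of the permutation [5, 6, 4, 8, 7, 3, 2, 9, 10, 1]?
5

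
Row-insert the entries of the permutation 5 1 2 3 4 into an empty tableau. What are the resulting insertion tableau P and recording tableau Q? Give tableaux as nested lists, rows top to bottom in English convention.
P = [[1, 2, 3, 4], [5]], Q = [[1, 3, 4, 5], [2]]

Insert each entry of the permutation into P by Schensted row insertion, recording in Q the position of each new cell.

Insert 5: appended to row 1. P = [[5]], Q = [[1]].
Insert 1: 1 bumps 5 from row 1; 5 starts row 2. P = [[1], [5]], Q = [[1], [2]].
Insert 2: appended to row 1. P = [[1, 2], [5]], Q = [[1, 3], [2]].
Insert 3: appended to row 1. P = [[1, 2, 3], [5]], Q = [[1, 3, 4], [2]].
Insert 4: appended to row 1. P = [[1, 2, 3, 4], [5]], Q = [[1, 3, 4, 5], [2]].

So P = [[1, 2, 3, 4], [5]], Q = [[1, 3, 4, 5], [2]].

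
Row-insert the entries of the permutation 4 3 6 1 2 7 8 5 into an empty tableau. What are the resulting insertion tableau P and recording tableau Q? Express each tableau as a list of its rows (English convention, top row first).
Insert each entry of the permutation into P by Schensted row insertion, recording in Q the position of each new cell.

Insert 4: appended to row 1. P = [[4]], Q = [[1]].
Insert 3: 3 bumps 4 from row 1; 4 starts row 2. P = [[3], [4]], Q = [[1], [2]].
Insert 6: appended to row 1. P = [[3, 6], [4]], Q = [[1, 3], [2]].
Insert 1: 1 bumps 3 from row 1; 3 bumps 4 from row 2; 4 starts row 3. P = [[1, 6], [3], [4]], Q = [[1, 3], [2], [4]].
Insert 2: 2 bumps 6 from row 1; 6 appends to row 2. P = [[1, 2], [3, 6], [4]], Q = [[1, 3], [2, 5], [4]].
Insert 7: appended to row 1. P = [[1, 2, 7], [3, 6], [4]], Q = [[1, 3, 6], [2, 5], [4]].
Insert 8: appended to row 1. P = [[1, 2, 7, 8], [3, 6], [4]], Q = [[1, 3, 6, 7], [2, 5], [4]].
Insert 5: 5 bumps 7 from row 1; 7 appends to row 2. P = [[1, 2, 5, 8], [3, 6, 7], [4]], Q = [[1, 3, 6, 7], [2, 5, 8], [4]].

So P = [[1, 2, 5, 8], [3, 6, 7], [4]], Q = [[1, 3, 6, 7], [2, 5, 8], [4]].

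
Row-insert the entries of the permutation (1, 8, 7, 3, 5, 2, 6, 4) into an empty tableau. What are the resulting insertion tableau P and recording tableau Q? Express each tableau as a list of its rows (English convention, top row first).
Insert each entry of the permutation into P by Schensted row insertion, recording in Q the position of each new cell.

Insert 1: appended to row 1. P = [[1]].
Insert 8: appended to row 1. P = [[1, 8]].
Insert 7: 7 bumps 8 from row 1; 8 starts row 2. P = [[1, 7], [8]].
Insert 3: 3 bumps 7 from row 1; 7 bumps 8 from row 2; 8 starts row 3. P = [[1, 3], [7], [8]].
Insert 5: appended to row 1. P = [[1, 3, 5], [7], [8]].
Insert 2: 2 bumps 3 from row 1; 3 bumps 7 from row 2; 7 bumps 8 from row 3; 8 starts row 4. P = [[1, 2, 5], [3], [7], [8]].
Insert 6: appended to row 1. P = [[1, 2, 5, 6], [3], [7], [8]].
Insert 4: 4 bumps 5 from row 1; 5 appends to row 2. P = [[1, 2, 4, 6], [3, 5], [7], [8]].

So P = [[1, 2, 4, 6], [3, 5], [7], [8]], Q = [[1, 2, 5, 7], [3, 8], [4], [6]].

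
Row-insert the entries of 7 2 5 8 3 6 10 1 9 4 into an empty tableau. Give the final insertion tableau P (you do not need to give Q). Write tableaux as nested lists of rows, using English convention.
P = [[1, 3, 4, 9], [2, 6, 10], [5, 8], [7]]

After inserting 7: P = [[7]].
After inserting 2: P = [[2], [7]].
After inserting 5: P = [[2, 5], [7]].
After inserting 8: P = [[2, 5, 8], [7]].
After inserting 3: P = [[2, 3, 8], [5], [7]].
After inserting 6: P = [[2, 3, 6], [5, 8], [7]].
After inserting 10: P = [[2, 3, 6, 10], [5, 8], [7]].
After inserting 1: P = [[1, 3, 6, 10], [2, 8], [5], [7]].
After inserting 9: P = [[1, 3, 6, 9], [2, 8, 10], [5], [7]].
After inserting 4: P = [[1, 3, 4, 9], [2, 6, 10], [5, 8], [7]].

So P = [[1, 3, 4, 9], [2, 6, 10], [5, 8], [7]].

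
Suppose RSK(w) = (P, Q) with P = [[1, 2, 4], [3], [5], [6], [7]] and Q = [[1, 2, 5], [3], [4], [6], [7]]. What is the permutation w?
Reverse the RSK construction: for i from n down to 1, find the cell of Q containing i, remove the entry at that cell from P, and reverse-bump it up through P; the value ejected from row 1 is w(i).

Step i=7: Q has 7 at row 5, column 1; remove 7 from row 5 of P and reverse-bump: 7 enters row 4 and ejects 6; 6 enters row 3 and ejects 5; 5 enters row 2 and ejects 3; 3 enters row 1 and ejects 2. So w(7) = 2. P is now [[1, 3, 4], [5], [6], [7]].
Step i=6: Q has 6 at row 4, column 1; remove 7 from row 4 of P and reverse-bump: 7 enters row 3 and ejects 6; 6 enters row 2 and ejects 5; 5 enters row 1 and ejects 4. So w(6) = 4. P is now [[1, 3, 5], [6], [7]].
Step i=5: Q has 5 at row 1, column 3; remove that cell from P, ejecting 5. So w(5) = 5. P is now [[1, 3], [6], [7]].
Step i=4: Q has 4 at row 3, column 1; remove 7 from row 3 of P and reverse-bump: 7 enters row 2 and ejects 6; 6 enters row 1 and ejects 3. So w(4) = 3. P is now [[1, 6], [7]].
Step i=3: Q has 3 at row 2, column 1; remove 7 from row 2 of P and reverse-bump: 7 enters row 1 and ejects 6. So w(3) = 6. P is now [[1, 7]].
Step i=2: Q has 2 at row 1, column 2; remove that cell from P, ejecting 7. So w(2) = 7. P is now [[1]].
Step i=1: Q has 1 at row 1, column 1; remove that cell from P, ejecting 1. So w(1) = 1. P is now [].

So w = 1 7 6 3 5 4 2.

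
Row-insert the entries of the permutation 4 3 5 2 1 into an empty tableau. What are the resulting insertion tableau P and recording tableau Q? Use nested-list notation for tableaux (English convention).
Insert each entry of the permutation into P by Schensted row insertion, recording in Q the position of each new cell.

Insert 4: appended to row 1. P = [[4]], Q = [[1]].
Insert 3: 3 bumps 4 from row 1; 4 starts row 2. P = [[3], [4]], Q = [[1], [2]].
Insert 5: appended to row 1. P = [[3, 5], [4]], Q = [[1, 3], [2]].
Insert 2: 2 bumps 3 from row 1; 3 bumps 4 from row 2; 4 starts row 3. P = [[2, 5], [3], [4]], Q = [[1, 3], [2], [4]].
Insert 1: 1 bumps 2 from row 1; 2 bumps 3 from row 2; 3 bumps 4 from row 3; 4 starts row 4. P = [[1, 5], [2], [3], [4]], Q = [[1, 3], [2], [4], [5]].

So P = [[1, 5], [2], [3], [4]], Q = [[1, 3], [2], [4], [5]].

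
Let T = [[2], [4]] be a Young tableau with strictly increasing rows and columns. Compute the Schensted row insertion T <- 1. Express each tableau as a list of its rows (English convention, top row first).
[[1], [2], [4]]

In row 1, 1 replaces 2 (the leftmost entry greater than 1); 2 is bumped to row 2. In row 2, 2 replaces 4 (the leftmost entry greater than 2); 4 is bumped to row 3. 4 starts a new row 3. The new tableau is [[1], [2], [4]].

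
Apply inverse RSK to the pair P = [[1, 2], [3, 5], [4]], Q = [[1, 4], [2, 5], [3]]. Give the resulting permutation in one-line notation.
4 3 1 5 2

Reverse the RSK construction: for i from n down to 1, find the cell of Q containing i, remove the entry at that cell from P, and reverse-bump it up through P; the value ejected from row 1 is w(i).

Step i=5: Q has 5 at row 2, column 2; remove 5 from row 2 of P and reverse-bump: 5 enters row 1 and ejects 2. So w(5) = 2. P is now [[1, 5], [3], [4]].
Step i=4: Q has 4 at row 1, column 2; remove that cell from P, ejecting 5. So w(4) = 5. P is now [[1], [3], [4]].
Step i=3: Q has 3 at row 3, column 1; remove 4 from row 3 of P and reverse-bump: 4 enters row 2 and ejects 3; 3 enters row 1 and ejects 1. So w(3) = 1. P is now [[3], [4]].
Step i=2: Q has 2 at row 2, column 1; remove 4 from row 2 of P and reverse-bump: 4 enters row 1 and ejects 3. So w(2) = 3. P is now [[4]].
Step i=1: Q has 1 at row 1, column 1; remove that cell from P, ejecting 4. So w(1) = 4. P is now [].

So w = 4 3 1 5 2.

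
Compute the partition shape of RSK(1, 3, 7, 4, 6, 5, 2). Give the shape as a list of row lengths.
[4, 1, 1, 1]

Row-insert each entry into an empty tableau.

After inserting 1: P = [[1]].
After inserting 3: P = [[1, 3]].
After inserting 7: P = [[1, 3, 7]].
After inserting 4: P = [[1, 3, 4], [7]].
After inserting 6: P = [[1, 3, 4, 6], [7]].
After inserting 5: P = [[1, 3, 4, 5], [6], [7]].
After inserting 2: P = [[1, 2, 4, 5], [3], [6], [7]].

The final insertion tableau P = [[1, 2, 4, 5], [3], [6], [7]] has shape [4, 1, 1, 1].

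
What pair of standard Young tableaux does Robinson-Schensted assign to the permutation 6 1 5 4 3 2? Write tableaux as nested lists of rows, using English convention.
P = [[1, 2], [3], [4], [5], [6]], Q = [[1, 3], [2], [4], [5], [6]]

Insert each entry of the permutation into P by Schensted row insertion, recording in Q the position of each new cell.

Insert 6: appended to row 1. P = [[6]].
Insert 1: 1 bumps 6 from row 1; 6 starts row 2. P = [[1], [6]].
Insert 5: appended to row 1. P = [[1, 5], [6]].
Insert 4: 4 bumps 5 from row 1; 5 bumps 6 from row 2; 6 starts row 3. P = [[1, 4], [5], [6]].
Insert 3: 3 bumps 4 from row 1; 4 bumps 5 from row 2; 5 bumps 6 from row 3; 6 starts row 4. P = [[1, 3], [4], [5], [6]].
Insert 2: 2 bumps 3 from row 1; 3 bumps 4 from row 2; 4 bumps 5 from row 3; 5 bumps 6 from row 4; 6 starts row 5. P = [[1, 2], [3], [4], [5], [6]].

So P = [[1, 2], [3], [4], [5], [6]], Q = [[1, 3], [2], [4], [5], [6]].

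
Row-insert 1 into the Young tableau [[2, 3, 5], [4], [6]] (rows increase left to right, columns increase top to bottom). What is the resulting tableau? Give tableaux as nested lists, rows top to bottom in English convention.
In row 1, 1 replaces 2 (the leftmost entry greater than 1); 2 is bumped to row 2. In row 2, 2 replaces 4 (the leftmost entry greater than 2); 4 is bumped to row 3. In row 3, 4 replaces 6 (the leftmost entry greater than 4); 6 is bumped to row 4. 6 starts a new row 4. The new tableau is [[1, 3, 5], [2], [4], [6]].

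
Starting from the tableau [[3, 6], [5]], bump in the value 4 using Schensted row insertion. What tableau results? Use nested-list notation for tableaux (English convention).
[[3, 4], [5, 6]]

In row 1, 4 replaces 6 (the leftmost entry greater than 4); 6 is bumped to row 2. 6 is appended to row 2. The new tableau is [[3, 4], [5, 6]].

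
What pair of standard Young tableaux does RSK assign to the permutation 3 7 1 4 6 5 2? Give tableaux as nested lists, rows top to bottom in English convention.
P = [[1, 2, 5], [3, 4], [6], [7]], Q = [[1, 2, 5], [3, 4], [6], [7]]

Insert each entry of the permutation into P by Schensted row insertion, recording in Q the position of each new cell.

After inserting 3: P = [[3]].
After inserting 7: P = [[3, 7]].
After inserting 1: P = [[1, 7], [3]].
After inserting 4: P = [[1, 4], [3, 7]].
After inserting 6: P = [[1, 4, 6], [3, 7]].
After inserting 5: P = [[1, 4, 5], [3, 6], [7]].
After inserting 2: P = [[1, 2, 5], [3, 4], [6], [7]].

So P = [[1, 2, 5], [3, 4], [6], [7]], Q = [[1, 2, 5], [3, 4], [6], [7]].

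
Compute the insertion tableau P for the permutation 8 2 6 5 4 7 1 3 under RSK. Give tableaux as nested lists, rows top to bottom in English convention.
P = [[1, 3, 7], [2, 4], [5], [6], [8]]

Insert 8: appended to row 1. P = [[8]].
Insert 2: 2 bumps 8 from row 1; 8 starts row 2. P = [[2], [8]].
Insert 6: appended to row 1. P = [[2, 6], [8]].
Insert 5: 5 bumps 6 from row 1; 6 bumps 8 from row 2; 8 starts row 3. P = [[2, 5], [6], [8]].
Insert 4: 4 bumps 5 from row 1; 5 bumps 6 from row 2; 6 bumps 8 from row 3; 8 starts row 4. P = [[2, 4], [5], [6], [8]].
Insert 7: appended to row 1. P = [[2, 4, 7], [5], [6], [8]].
Insert 1: 1 bumps 2 from row 1; 2 bumps 5 from row 2; 5 bumps 6 from row 3; 6 bumps 8 from row 4; 8 starts row 5. P = [[1, 4, 7], [2], [5], [6], [8]].
Insert 3: 3 bumps 4 from row 1; 4 appends to row 2. P = [[1, 3, 7], [2, 4], [5], [6], [8]].

So P = [[1, 3, 7], [2, 4], [5], [6], [8]].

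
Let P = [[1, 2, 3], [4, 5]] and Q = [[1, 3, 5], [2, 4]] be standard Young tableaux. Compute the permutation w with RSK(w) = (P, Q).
4 1 5 2 3

Reverse the RSK construction: for i from n down to 1, find the cell of Q containing i, remove the entry at that cell from P, and reverse-bump it up through P; the value ejected from row 1 is w(i).

Step i=5: Q has 5 at row 1, column 3; remove that cell from P, ejecting 3. So w(5) = 3. P is now [[1, 2], [4, 5]].
Step i=4: Q has 4 at row 2, column 2; remove 5 from row 2 of P and reverse-bump: 5 enters row 1 and ejects 2. So w(4) = 2. P is now [[1, 5], [4]].
Step i=3: Q has 3 at row 1, column 2; remove that cell from P, ejecting 5. So w(3) = 5. P is now [[1], [4]].
Step i=2: Q has 2 at row 2, column 1; remove 4 from row 2 of P and reverse-bump: 4 enters row 1 and ejects 1. So w(2) = 1. P is now [[4]].
Step i=1: Q has 1 at row 1, column 1; remove that cell from P, ejecting 4. So w(1) = 4. P is now [].

So w = 4 1 5 2 3.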